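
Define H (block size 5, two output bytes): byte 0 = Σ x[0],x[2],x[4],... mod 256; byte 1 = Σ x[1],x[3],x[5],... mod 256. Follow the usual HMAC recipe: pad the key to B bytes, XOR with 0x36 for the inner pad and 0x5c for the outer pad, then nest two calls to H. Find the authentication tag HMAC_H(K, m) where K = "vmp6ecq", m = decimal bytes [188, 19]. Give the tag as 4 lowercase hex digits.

babf

Key "vmp6ecq" = 76 6d 70 36 65 63 71 is 7 bytes > B = 5, so hash it first: H(key) = bc 06, then zero-pad to 5 bytes: K' = bc 06 00 00 00.
K' ⊕ ipad = 8a 30 36 36 36.  K' ⊕ opad = e0 5a 5c 5c 5c.
Inner input = (K'⊕ipad) ∥ m = 8a 30 36 36 36 ∥ bc 13.
Inner hash: even-index sum = 265 mod 256 = 9; odd-index sum = 290 mod 256 = 34 → 09 22.
Outer input = (K'⊕opad) ∥ inner = e0 5a 5c 5c 5c ∥ 09 22.
Outer hash (tag): even-index sum = 442 mod 256 = 186; odd-index sum = 191 mod 256 = 191 → ba bf.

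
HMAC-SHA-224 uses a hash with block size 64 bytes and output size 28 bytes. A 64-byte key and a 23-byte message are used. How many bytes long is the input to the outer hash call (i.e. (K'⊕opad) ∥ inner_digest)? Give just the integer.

Key is 64 ≤ 64 bytes, zero-padded: |K'| = 64.
Outer input = (K'⊕opad) ∥ H(inner) → 64 + 28 = 92 bytes.

92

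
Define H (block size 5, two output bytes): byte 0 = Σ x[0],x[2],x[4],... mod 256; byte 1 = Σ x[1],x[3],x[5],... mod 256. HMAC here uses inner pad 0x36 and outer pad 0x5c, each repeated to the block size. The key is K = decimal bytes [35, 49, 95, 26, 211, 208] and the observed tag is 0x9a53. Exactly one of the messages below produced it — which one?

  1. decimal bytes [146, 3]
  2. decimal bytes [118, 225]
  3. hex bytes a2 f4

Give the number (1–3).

Key decimal bytes [35, 49, 95, 26, 211, 208] = 23 31 5f 1a d3 d0 is 6 bytes > B = 5, so hash it first: H(key) = 55 1b, then zero-pad to 5 bytes: K' = 55 1b 00 00 00.
K' ⊕ ipad = 63 2d 36 36 36; K' ⊕ opad = 09 47 5c 5c 5c.
m1: inner = H(63 2d 36 36 36 92 03) = d2 f5; tag = H(09 47 5c 5c 5c d2 f5) = b675
m2: inner = H(63 2d 36 36 36 76 e1) = b0 d9; tag = H(09 47 5c 5c 5c b0 d9) = 9a53 ← matches
m3: inner = H(63 2d 36 36 36 a2 f4) = c3 05; tag = H(09 47 5c 5c 5c c3 05) = c666

2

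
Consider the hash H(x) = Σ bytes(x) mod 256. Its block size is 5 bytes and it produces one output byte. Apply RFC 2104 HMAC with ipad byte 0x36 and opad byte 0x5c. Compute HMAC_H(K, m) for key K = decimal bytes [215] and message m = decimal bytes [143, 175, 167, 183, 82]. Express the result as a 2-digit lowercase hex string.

a2

Key decimal bytes [215] = d7 is 1 byte ≤ B = 5; zero-pad to 5 bytes: K' = d7 00 00 00 00.
K' ⊕ ipad = e1 36 36 36 36.  K' ⊕ opad = 8b 5c 5c 5c 5c.
Inner input = (K'⊕ipad) ∥ m = e1 36 36 36 36 ∥ 8f af a7 b7 52.
Inner hash: sum = 225+54+54+54+54+143+175+167+183+82 = 1191; mod 256 = 167 → a7.
Outer input = (K'⊕opad) ∥ inner = 8b 5c 5c 5c 5c ∥ a7.
Outer hash (tag): sum = 139+92+92+92+92+167 = 674; mod 256 = 162 → a2.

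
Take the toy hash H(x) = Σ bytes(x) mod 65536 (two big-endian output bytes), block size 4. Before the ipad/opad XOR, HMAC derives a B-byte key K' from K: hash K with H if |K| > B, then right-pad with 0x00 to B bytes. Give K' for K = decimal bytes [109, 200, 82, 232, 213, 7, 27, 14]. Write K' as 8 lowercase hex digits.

|K| = 8 > B = 4, so first hash the key.
H(K): sum = 109+200+82+232+213+7+27+14 = 884 → 03 74.
Zero-pad H(K) = 03 74 to 4 bytes: K' = 03 74 00 00.

03740000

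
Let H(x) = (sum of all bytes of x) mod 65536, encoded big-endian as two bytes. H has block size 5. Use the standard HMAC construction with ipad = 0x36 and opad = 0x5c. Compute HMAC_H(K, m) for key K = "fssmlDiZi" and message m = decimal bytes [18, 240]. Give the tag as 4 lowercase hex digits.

02ba

Key "fssmlDiZi" = 66 73 73 6d 6c 44 69 5a 69 is 9 bytes > B = 5, so hash it first: H(key) = 03 95, then zero-pad to 5 bytes: K' = 03 95 00 00 00.
K' ⊕ ipad = 35 a3 36 36 36.  K' ⊕ opad = 5f c9 5c 5c 5c.
Inner input = (K'⊕ipad) ∥ m = 35 a3 36 36 36 ∥ 12 f0.
Inner hash: sum = 53+163+54+54+54+18+240 = 636 → 02 7c.
Outer input = (K'⊕opad) ∥ inner = 5f c9 5c 5c 5c ∥ 02 7c.
Outer hash (tag): sum = 95+201+92+92+92+2+124 = 698 → 02 ba.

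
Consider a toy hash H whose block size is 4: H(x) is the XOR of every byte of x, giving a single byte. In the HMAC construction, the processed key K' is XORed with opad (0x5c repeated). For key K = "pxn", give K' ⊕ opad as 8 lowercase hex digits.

Key "pxn" = 70 78 6e is 3 bytes ≤ B = 4; zero-pad to 4 bytes: K' = 70 78 6e 00.
XOR each byte with 0x5c: 70⊕5c=2c, 78⊕5c=24, 6e⊕5c=32, 00⊕5c=5c.

2c24325c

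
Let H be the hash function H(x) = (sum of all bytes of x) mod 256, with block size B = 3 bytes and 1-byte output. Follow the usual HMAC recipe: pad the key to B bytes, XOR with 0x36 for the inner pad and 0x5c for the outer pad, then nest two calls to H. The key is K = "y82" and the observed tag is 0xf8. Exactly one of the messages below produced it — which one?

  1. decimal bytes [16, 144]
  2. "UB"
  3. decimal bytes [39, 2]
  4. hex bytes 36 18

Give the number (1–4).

Key "y82" = 79 38 32 is exactly B = 3 bytes: K' = 79 38 32.
K' ⊕ ipad = 4f 0e 04; K' ⊕ opad = 25 64 6e.
m1: inner = H(4f 0e 04 10 90) = 01; tag = H(25 64 6e 01) = f8 ← matches
m2: inner = H(4f 0e 04 55 42) = f8; tag = H(25 64 6e f8) = ef
m3: inner = H(4f 0e 04 27 02) = 8a; tag = H(25 64 6e 8a) = 81
m4: inner = H(4f 0e 04 36 18) = af; tag = H(25 64 6e af) = a6

1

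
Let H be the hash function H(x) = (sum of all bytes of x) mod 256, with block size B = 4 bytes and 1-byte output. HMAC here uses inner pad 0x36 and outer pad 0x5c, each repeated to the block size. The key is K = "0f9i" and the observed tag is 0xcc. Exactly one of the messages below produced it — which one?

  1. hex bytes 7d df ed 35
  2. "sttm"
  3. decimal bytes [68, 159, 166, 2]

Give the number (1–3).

Key "0f9i" = 30 66 39 69 is exactly B = 4 bytes: K' = 30 66 39 69.
K' ⊕ ipad = 06 50 0f 5f; K' ⊕ opad = 6c 3a 65 35.
m1: inner = H(06 50 0f 5f 7d df ed 35) = 42; tag = H(6c 3a 65 35 42) = 82
m2: inner = H(06 50 0f 5f 73 74 74 6d) = 8c; tag = H(6c 3a 65 35 8c) = cc ← matches
m3: inner = H(06 50 0f 5f 44 9f a6 02) = 4f; tag = H(6c 3a 65 35 4f) = 8f

2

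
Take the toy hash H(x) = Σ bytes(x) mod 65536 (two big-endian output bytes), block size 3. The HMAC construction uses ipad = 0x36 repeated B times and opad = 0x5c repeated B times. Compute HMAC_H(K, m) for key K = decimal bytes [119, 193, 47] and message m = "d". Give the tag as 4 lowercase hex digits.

01f1

Key decimal bytes [119, 193, 47] = 77 c1 2f is exactly B = 3 bytes: K' = 77 c1 2f.
K' ⊕ ipad = 41 f7 19.  K' ⊕ opad = 2b 9d 73.
Inner input = (K'⊕ipad) ∥ m = 41 f7 19 ∥ 64.
Inner hash: sum = 65+247+25+100 = 437 → 01 b5.
Outer input = (K'⊕opad) ∥ inner = 2b 9d 73 ∥ 01 b5.
Outer hash (tag): sum = 43+157+115+1+181 = 497 → 01 f1.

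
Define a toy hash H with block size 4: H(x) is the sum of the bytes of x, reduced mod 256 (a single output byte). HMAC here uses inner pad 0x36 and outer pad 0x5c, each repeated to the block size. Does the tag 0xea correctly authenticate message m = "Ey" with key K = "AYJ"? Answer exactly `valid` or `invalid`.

Key "AYJ" = 41 59 4a is 3 bytes ≤ B = 4; zero-pad to 4 bytes: K' = 41 59 4a 00.
K' ⊕ ipad = 77 6f 7c 36; K' ⊕ opad = 1d 05 16 5c.
Inner hash: sum = 119+111+124+54+69+121 = 598; mod 256 = 86 → 56.
Outer hash (recomputed tag): sum = 29+5+22+92+86 = 234 → ea.
Recomputed tag = ea; claimed = ea → match.

valid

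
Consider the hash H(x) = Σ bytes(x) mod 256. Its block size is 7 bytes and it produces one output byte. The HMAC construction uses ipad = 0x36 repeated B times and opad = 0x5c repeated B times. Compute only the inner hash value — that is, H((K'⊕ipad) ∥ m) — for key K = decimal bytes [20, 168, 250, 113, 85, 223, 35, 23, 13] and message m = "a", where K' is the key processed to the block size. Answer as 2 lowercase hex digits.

Key decimal bytes [20, 168, 250, 113, 85, 223, 35, 23, 13] = 14 a8 fa 71 55 df 23 17 0d is 9 bytes > B = 7, so hash it first: H(key) = a2, then zero-pad to 7 bytes: K' = a2 00 00 00 00 00 00.
K' ⊕ ipad = 94 36 36 36 36 36 36.
Inner input = 94 36 36 36 36 36 36 ∥ 61.
Inner hash: sum = 148+54+54+54+54+54+54+97 = 569; mod 256 = 57 → 39.

39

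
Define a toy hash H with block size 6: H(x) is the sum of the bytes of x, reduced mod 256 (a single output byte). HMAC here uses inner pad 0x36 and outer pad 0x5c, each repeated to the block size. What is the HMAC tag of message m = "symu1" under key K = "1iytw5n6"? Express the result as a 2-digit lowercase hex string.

Key "1iytw5n6" = 31 69 79 74 77 35 6e 36 is 8 bytes > B = 6, so hash it first: H(key) = d7, then zero-pad to 6 bytes: K' = d7 00 00 00 00 00.
K' ⊕ ipad = e1 36 36 36 36 36.  K' ⊕ opad = 8b 5c 5c 5c 5c 5c.
Inner input = (K'⊕ipad) ∥ m = e1 36 36 36 36 36 ∥ 73 79 6d 75 31.
Inner hash: sum = 225+54+54+54+54+54+115+121+109+117+49 = 1006; mod 256 = 238 → ee.
Outer input = (K'⊕opad) ∥ inner = 8b 5c 5c 5c 5c 5c ∥ ee.
Outer hash (tag): sum = 139+92+92+92+92+92+238 = 837; mod 256 = 69 → 45.

45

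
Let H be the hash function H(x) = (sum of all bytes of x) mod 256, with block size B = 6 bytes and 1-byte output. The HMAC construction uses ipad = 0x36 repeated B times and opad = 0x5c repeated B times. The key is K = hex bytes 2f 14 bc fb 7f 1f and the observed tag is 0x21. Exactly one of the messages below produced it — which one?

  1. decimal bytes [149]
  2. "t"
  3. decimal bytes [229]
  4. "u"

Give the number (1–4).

Key hex bytes 2f 14 bc fb 7f 1f is exactly B = 6 bytes: K' = 2f 14 bc fb 7f 1f.
K' ⊕ ipad = 19 22 8a cd 49 29; K' ⊕ opad = 73 48 e0 a7 23 43.
m1: inner = H(19 22 8a cd 49 29 95) = 99; tag = H(73 48 e0 a7 23 43 99) = 41
m2: inner = H(19 22 8a cd 49 29 74) = 78; tag = H(73 48 e0 a7 23 43 78) = 20
m3: inner = H(19 22 8a cd 49 29 e5) = e9; tag = H(73 48 e0 a7 23 43 e9) = 91
m4: inner = H(19 22 8a cd 49 29 75) = 79; tag = H(73 48 e0 a7 23 43 79) = 21 ← matches

4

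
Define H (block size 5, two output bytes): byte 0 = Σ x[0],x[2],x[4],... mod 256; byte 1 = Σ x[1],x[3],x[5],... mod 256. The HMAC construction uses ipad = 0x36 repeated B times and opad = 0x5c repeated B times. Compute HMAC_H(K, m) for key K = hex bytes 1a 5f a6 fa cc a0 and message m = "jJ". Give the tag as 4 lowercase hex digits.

f771

Key hex bytes 1a 5f a6 fa cc a0 is 6 bytes > B = 5, so hash it first: H(key) = 8c f9, then zero-pad to 5 bytes: K' = 8c f9 00 00 00.
K' ⊕ ipad = ba cf 36 36 36.  K' ⊕ opad = d0 a5 5c 5c 5c.
Inner input = (K'⊕ipad) ∥ m = ba cf 36 36 36 ∥ 6a 4a.
Inner hash: even-index sum = 368 mod 256 = 112; odd-index sum = 367 mod 256 = 111 → 70 6f.
Outer input = (K'⊕opad) ∥ inner = d0 a5 5c 5c 5c ∥ 70 6f.
Outer hash (tag): even-index sum = 503 mod 256 = 247; odd-index sum = 369 mod 256 = 113 → f7 71.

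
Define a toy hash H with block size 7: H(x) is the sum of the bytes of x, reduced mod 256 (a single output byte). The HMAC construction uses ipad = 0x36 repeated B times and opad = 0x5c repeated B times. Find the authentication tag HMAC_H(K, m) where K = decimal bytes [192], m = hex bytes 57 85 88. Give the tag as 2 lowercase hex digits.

Key decimal bytes [192] = c0 is 1 byte ≤ B = 7; zero-pad to 7 bytes: K' = c0 00 00 00 00 00 00.
K' ⊕ ipad = f6 36 36 36 36 36 36.  K' ⊕ opad = 9c 5c 5c 5c 5c 5c 5c.
Inner input = (K'⊕ipad) ∥ m = f6 36 36 36 36 36 36 ∥ 57 85 88.
Inner hash: sum = 246+54+54+54+54+54+54+87+133+136 = 926; mod 256 = 158 → 9e.
Outer input = (K'⊕opad) ∥ inner = 9c 5c 5c 5c 5c 5c 5c ∥ 9e.
Outer hash (tag): sum = 156+92+92+92+92+92+92+158 = 866; mod 256 = 98 → 62.

62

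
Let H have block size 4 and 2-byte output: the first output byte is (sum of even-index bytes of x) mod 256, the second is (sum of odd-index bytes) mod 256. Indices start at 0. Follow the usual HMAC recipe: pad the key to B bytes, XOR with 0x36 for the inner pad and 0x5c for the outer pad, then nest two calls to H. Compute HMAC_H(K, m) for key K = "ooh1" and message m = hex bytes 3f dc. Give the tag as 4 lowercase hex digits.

5ddc

Key "ooh1" = 6f 6f 68 31 is exactly B = 4 bytes: K' = 6f 6f 68 31.
K' ⊕ ipad = 59 59 5e 07.  K' ⊕ opad = 33 33 34 6d.
Inner input = (K'⊕ipad) ∥ m = 59 59 5e 07 ∥ 3f dc.
Inner hash: even-index sum = 246 mod 256 = 246; odd-index sum = 316 mod 256 = 60 → f6 3c.
Outer input = (K'⊕opad) ∥ inner = 33 33 34 6d ∥ f6 3c.
Outer hash (tag): even-index sum = 349 mod 256 = 93; odd-index sum = 220 mod 256 = 220 → 5d dc.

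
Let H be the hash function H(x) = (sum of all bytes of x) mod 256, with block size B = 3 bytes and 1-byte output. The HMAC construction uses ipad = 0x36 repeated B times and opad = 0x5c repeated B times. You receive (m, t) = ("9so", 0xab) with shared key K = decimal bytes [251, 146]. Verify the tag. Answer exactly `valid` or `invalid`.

Key decimal bytes [251, 146] = fb 92 is 2 bytes ≤ B = 3; zero-pad to 3 bytes: K' = fb 92 00.
K' ⊕ ipad = cd a4 36; K' ⊕ opad = a7 ce 5c.
Inner hash: sum = 205+164+54+57+115+111 = 706; mod 256 = 194 → c2.
Outer hash (recomputed tag): sum = 167+206+92+194 = 659; mod 256 = 147 → 93.
Recomputed tag = 93; claimed = ab → mismatch.

invalid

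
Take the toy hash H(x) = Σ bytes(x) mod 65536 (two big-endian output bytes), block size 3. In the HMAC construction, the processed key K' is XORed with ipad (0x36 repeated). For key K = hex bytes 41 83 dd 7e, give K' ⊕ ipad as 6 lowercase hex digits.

Key hex bytes 41 83 dd 7e is 4 bytes > B = 3, so hash it first: H(key) = 02 1f, then zero-pad to 3 bytes: K' = 02 1f 00.
XOR each byte with 0x36: 02⊕36=34, 1f⊕36=29, 00⊕36=36.

342936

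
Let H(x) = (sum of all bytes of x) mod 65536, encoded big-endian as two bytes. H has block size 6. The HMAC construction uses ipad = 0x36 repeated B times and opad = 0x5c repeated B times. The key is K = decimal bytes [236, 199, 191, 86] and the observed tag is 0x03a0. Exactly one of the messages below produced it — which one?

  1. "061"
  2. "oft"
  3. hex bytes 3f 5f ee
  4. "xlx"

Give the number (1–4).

3

Key decimal bytes [236, 199, 191, 86] = ec c7 bf 56 is 4 bytes ≤ B = 6; zero-pad to 6 bytes: K' = ec c7 bf 56 00 00.
K' ⊕ ipad = da f1 89 60 36 36; K' ⊕ opad = b0 9b e3 0a 5c 5c.
m1: inner = H(da f1 89 60 36 36 30 36 31) = 03 b7; tag = H(b0 9b e3 0a 5c 5c 03 b7) = 03aa
m2: inner = H(da f1 89 60 36 36 6f 66 74) = 04 69; tag = H(b0 9b e3 0a 5c 5c 04 69) = 035d
m3: inner = H(da f1 89 60 36 36 3f 5f ee) = 04 ac; tag = H(b0 9b e3 0a 5c 5c 04 ac) = 03a0 ← matches
m4: inner = H(da f1 89 60 36 36 78 6c 78) = 04 7c; tag = H(b0 9b e3 0a 5c 5c 04 7c) = 0370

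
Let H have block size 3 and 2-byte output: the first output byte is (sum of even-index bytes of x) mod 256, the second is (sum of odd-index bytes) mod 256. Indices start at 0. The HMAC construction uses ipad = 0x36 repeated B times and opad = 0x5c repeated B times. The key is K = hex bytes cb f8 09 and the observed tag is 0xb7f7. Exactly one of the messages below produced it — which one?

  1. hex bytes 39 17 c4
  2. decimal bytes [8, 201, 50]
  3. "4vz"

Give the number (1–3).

1

Key hex bytes cb f8 09 is exactly B = 3 bytes: K' = cb f8 09.
K' ⊕ ipad = fd ce 3f; K' ⊕ opad = 97 a4 55.
m1: inner = H(fd ce 3f 39 17 c4) = 53 cb; tag = H(97 a4 55 53 cb) = b7f7 ← matches
m2: inner = H(fd ce 3f 08 c9 32) = 05 08; tag = H(97 a4 55 05 08) = f4a9
m3: inner = H(fd ce 3f 34 76 7a) = b2 7c; tag = H(97 a4 55 b2 7c) = 6856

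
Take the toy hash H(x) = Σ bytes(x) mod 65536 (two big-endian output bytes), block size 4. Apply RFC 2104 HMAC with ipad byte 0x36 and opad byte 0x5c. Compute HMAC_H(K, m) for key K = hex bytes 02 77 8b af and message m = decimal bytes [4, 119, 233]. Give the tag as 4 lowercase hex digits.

Key hex bytes 02 77 8b af is exactly B = 4 bytes: K' = 02 77 8b af.
K' ⊕ ipad = 34 41 bd 99.  K' ⊕ opad = 5e 2b d7 f3.
Inner input = (K'⊕ipad) ∥ m = 34 41 bd 99 ∥ 04 77 e9.
Inner hash: sum = 52+65+189+153+4+119+233 = 815 → 03 2f.
Outer input = (K'⊕opad) ∥ inner = 5e 2b d7 f3 ∥ 03 2f.
Outer hash (tag): sum = 94+43+215+243+3+47 = 645 → 02 85.

0285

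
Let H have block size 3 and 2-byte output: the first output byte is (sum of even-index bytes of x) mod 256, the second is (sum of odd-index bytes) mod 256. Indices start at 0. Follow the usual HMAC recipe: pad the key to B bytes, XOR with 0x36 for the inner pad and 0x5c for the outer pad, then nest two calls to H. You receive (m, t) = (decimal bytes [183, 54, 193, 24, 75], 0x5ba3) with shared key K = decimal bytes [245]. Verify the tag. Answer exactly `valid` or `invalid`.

invalid

Key decimal bytes [245] = f5 is 1 byte ≤ B = 3; zero-pad to 3 bytes: K' = f5 00 00.
K' ⊕ ipad = c3 36 36; K' ⊕ opad = a9 5c 5c.
Inner hash: even-index sum = 327 mod 256 = 71; odd-index sum = 505 mod 256 = 249 → 47 f9.
Outer hash (recomputed tag): even-index sum = 510 mod 256 = 254; odd-index sum = 163 mod 256 = 163 → fe a3.
Recomputed tag = fea3; claimed = 5ba3 → mismatch.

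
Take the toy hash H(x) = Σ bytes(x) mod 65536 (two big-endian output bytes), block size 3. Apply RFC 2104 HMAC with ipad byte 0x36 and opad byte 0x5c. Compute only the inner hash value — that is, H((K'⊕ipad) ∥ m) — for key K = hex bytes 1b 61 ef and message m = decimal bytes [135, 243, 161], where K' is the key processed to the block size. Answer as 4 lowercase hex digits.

Key hex bytes 1b 61 ef is exactly B = 3 bytes: K' = 1b 61 ef.
K' ⊕ ipad = 2d 57 d9.
Inner input = 2d 57 d9 ∥ 87 f3 a1.
Inner hash: sum = 45+87+217+135+243+161 = 888 → 03 78.

0378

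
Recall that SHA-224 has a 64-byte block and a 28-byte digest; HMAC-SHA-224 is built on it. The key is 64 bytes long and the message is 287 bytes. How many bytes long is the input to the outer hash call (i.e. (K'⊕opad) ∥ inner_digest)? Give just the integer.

Key is 64 ≤ 64 bytes, zero-padded: |K'| = 64.
Outer input = (K'⊕opad) ∥ H(inner) → 64 + 28 = 92 bytes.

92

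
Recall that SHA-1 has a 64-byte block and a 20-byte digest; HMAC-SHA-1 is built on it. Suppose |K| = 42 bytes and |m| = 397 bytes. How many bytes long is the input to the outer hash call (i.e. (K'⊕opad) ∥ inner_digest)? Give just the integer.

Key is 42 ≤ 64 bytes, zero-padded: |K'| = 64.
Outer input = (K'⊕opad) ∥ H(inner) → 64 + 20 = 84 bytes.

84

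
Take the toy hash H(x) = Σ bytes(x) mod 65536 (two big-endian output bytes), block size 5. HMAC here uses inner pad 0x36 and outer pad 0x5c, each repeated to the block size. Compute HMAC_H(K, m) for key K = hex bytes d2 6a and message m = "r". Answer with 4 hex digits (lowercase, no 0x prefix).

022e

Key hex bytes d2 6a is 2 bytes ≤ B = 5; zero-pad to 5 bytes: K' = d2 6a 00 00 00.
K' ⊕ ipad = e4 5c 36 36 36.  K' ⊕ opad = 8e 36 5c 5c 5c.
Inner input = (K'⊕ipad) ∥ m = e4 5c 36 36 36 ∥ 72.
Inner hash: sum = 228+92+54+54+54+114 = 596 → 02 54.
Outer input = (K'⊕opad) ∥ inner = 8e 36 5c 5c 5c ∥ 02 54.
Outer hash (tag): sum = 142+54+92+92+92+2+84 = 558 → 02 2e.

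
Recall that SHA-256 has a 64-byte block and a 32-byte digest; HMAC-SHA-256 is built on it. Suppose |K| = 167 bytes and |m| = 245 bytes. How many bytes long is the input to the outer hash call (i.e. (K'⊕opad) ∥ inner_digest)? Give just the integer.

Key is 167 > 64 bytes, so it is hashed to 32 bytes then zero-padded to 64: |K'| = 64.
Outer input = (K'⊕opad) ∥ H(inner) → 64 + 32 = 96 bytes.

96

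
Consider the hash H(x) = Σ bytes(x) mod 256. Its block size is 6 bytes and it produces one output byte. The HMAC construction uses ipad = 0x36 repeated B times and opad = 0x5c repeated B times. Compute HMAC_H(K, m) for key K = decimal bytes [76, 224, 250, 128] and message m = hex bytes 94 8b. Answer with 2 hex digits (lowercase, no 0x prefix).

63

Key decimal bytes [76, 224, 250, 128] = 4c e0 fa 80 is 4 bytes ≤ B = 6; zero-pad to 6 bytes: K' = 4c e0 fa 80 00 00.
K' ⊕ ipad = 7a d6 cc b6 36 36.  K' ⊕ opad = 10 bc a6 dc 5c 5c.
Inner input = (K'⊕ipad) ∥ m = 7a d6 cc b6 36 36 ∥ 94 8b.
Inner hash: sum = 122+214+204+182+54+54+148+139 = 1117; mod 256 = 93 → 5d.
Outer input = (K'⊕opad) ∥ inner = 10 bc a6 dc 5c 5c ∥ 5d.
Outer hash (tag): sum = 16+188+166+220+92+92+93 = 867; mod 256 = 99 → 63.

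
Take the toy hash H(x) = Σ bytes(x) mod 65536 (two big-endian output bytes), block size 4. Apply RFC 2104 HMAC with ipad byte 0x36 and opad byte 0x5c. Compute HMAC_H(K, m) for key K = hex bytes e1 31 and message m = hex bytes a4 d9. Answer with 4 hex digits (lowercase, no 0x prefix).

02ab

Key hex bytes e1 31 is 2 bytes ≤ B = 4; zero-pad to 4 bytes: K' = e1 31 00 00.
K' ⊕ ipad = d7 07 36 36.  K' ⊕ opad = bd 6d 5c 5c.
Inner input = (K'⊕ipad) ∥ m = d7 07 36 36 ∥ a4 d9.
Inner hash: sum = 215+7+54+54+164+217 = 711 → 02 c7.
Outer input = (K'⊕opad) ∥ inner = bd 6d 5c 5c ∥ 02 c7.
Outer hash (tag): sum = 189+109+92+92+2+199 = 683 → 02 ab.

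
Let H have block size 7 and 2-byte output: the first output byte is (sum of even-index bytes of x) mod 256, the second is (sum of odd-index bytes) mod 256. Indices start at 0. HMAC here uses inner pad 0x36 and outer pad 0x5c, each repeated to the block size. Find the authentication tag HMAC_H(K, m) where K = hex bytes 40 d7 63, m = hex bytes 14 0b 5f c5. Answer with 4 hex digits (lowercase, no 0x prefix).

d34a

Key hex bytes 40 d7 63 is 3 bytes ≤ B = 7; zero-pad to 7 bytes: K' = 40 d7 63 00 00 00 00.
K' ⊕ ipad = 76 e1 55 36 36 36 36.  K' ⊕ opad = 1c 8b 3f 5c 5c 5c 5c.
Inner input = (K'⊕ipad) ∥ m = 76 e1 55 36 36 36 36 ∥ 14 0b 5f c5.
Inner hash: even-index sum = 519 mod 256 = 7; odd-index sum = 448 mod 256 = 192 → 07 c0.
Outer input = (K'⊕opad) ∥ inner = 1c 8b 3f 5c 5c 5c 5c ∥ 07 c0.
Outer hash (tag): even-index sum = 467 mod 256 = 211; odd-index sum = 330 mod 256 = 74 → d3 4a.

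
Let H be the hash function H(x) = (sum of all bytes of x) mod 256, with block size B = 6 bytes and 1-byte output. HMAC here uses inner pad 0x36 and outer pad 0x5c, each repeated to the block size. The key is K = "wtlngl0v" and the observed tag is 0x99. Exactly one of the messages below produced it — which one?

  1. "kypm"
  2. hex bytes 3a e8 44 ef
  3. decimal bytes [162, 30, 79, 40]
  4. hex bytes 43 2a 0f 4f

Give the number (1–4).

2

Key "wtlngl0v" = 77 74 6c 6e 67 6c 30 76 is 8 bytes > B = 6, so hash it first: H(key) = 3e, then zero-pad to 6 bytes: K' = 3e 00 00 00 00 00.
K' ⊕ ipad = 08 36 36 36 36 36; K' ⊕ opad = 62 5c 5c 5c 5c 5c.
m1: inner = H(08 36 36 36 36 36 6b 79 70 6d) = d7; tag = H(62 5c 5c 5c 5c 5c d7) = 05
m2: inner = H(08 36 36 36 36 36 3a e8 44 ef) = 6b; tag = H(62 5c 5c 5c 5c 5c 6b) = 99 ← matches
m3: inner = H(08 36 36 36 36 36 a2 1e 4f 28) = 4d; tag = H(62 5c 5c 5c 5c 5c 4d) = 7b
m4: inner = H(08 36 36 36 36 36 43 2a 0f 4f) = e1; tag = H(62 5c 5c 5c 5c 5c e1) = 0f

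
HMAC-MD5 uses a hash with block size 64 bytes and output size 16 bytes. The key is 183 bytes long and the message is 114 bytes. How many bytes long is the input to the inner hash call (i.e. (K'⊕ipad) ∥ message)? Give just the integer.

178

Key is 183 > 64 bytes, so it is hashed to 16 bytes then zero-padded to 64: |K'| = 64.
Inner input = (K'⊕ipad) ∥ m → 64 + 114 = 178 bytes.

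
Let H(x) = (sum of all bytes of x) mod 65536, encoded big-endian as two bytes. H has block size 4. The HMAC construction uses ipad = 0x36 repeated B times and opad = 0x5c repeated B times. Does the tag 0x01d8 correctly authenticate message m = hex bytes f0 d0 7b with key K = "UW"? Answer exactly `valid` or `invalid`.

Key "UW" = 55 57 is 2 bytes ≤ B = 4; zero-pad to 4 bytes: K' = 55 57 00 00.
K' ⊕ ipad = 63 61 36 36; K' ⊕ opad = 09 0b 5c 5c.
Inner hash: sum = 99+97+54+54+240+208+123 = 875 → 03 6b.
Outer hash (recomputed tag): sum = 9+11+92+92+3+107 = 314 → 01 3a.
Recomputed tag = 013a; claimed = 01d8 → mismatch.

invalid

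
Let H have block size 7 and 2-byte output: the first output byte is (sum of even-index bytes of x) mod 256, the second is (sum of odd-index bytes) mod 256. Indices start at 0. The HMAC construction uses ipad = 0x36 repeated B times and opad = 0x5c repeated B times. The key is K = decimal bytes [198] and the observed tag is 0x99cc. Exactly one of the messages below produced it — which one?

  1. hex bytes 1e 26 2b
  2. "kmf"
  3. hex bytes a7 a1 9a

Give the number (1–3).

1

Key decimal bytes [198] = c6 is 1 byte ≤ B = 7; zero-pad to 7 bytes: K' = c6 00 00 00 00 00 00.
K' ⊕ ipad = f0 36 36 36 36 36 36; K' ⊕ opad = 9a 5c 5c 5c 5c 5c 5c.
m1: inner = H(f0 36 36 36 36 36 36 1e 26 2b) = b8 eb; tag = H(9a 5c 5c 5c 5c 5c 5c b8 eb) = 99cc ← matches
m2: inner = H(f0 36 36 36 36 36 36 6b 6d 66) = ff 73; tag = H(9a 5c 5c 5c 5c 5c 5c ff 73) = 2113
m3: inner = H(f0 36 36 36 36 36 36 a7 a1 9a) = 33 e3; tag = H(9a 5c 5c 5c 5c 5c 5c 33 e3) = 9147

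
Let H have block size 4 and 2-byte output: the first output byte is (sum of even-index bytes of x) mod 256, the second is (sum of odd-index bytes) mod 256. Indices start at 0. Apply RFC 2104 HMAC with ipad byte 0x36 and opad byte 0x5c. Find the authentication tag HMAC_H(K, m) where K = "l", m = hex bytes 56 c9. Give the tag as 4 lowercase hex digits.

72ed

Key "l" = 6c is 1 byte ≤ B = 4; zero-pad to 4 bytes: K' = 6c 00 00 00.
K' ⊕ ipad = 5a 36 36 36.  K' ⊕ opad = 30 5c 5c 5c.
Inner input = (K'⊕ipad) ∥ m = 5a 36 36 36 ∥ 56 c9.
Inner hash: even-index sum = 230 mod 256 = 230; odd-index sum = 309 mod 256 = 53 → e6 35.
Outer input = (K'⊕opad) ∥ inner = 30 5c 5c 5c ∥ e6 35.
Outer hash (tag): even-index sum = 370 mod 256 = 114; odd-index sum = 237 mod 256 = 237 → 72 ed.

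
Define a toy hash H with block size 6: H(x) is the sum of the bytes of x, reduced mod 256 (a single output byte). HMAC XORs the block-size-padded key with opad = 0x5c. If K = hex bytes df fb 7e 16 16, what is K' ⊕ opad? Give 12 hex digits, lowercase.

Key hex bytes df fb 7e 16 16 is 5 bytes ≤ B = 6; zero-pad to 6 bytes: K' = df fb 7e 16 16 00.
XOR each byte with 0x5c: df⊕5c=83, fb⊕5c=a7, 7e⊕5c=22, 16⊕5c=4a, 16⊕5c=4a, 00⊕5c=5c.

83a7224a4a5c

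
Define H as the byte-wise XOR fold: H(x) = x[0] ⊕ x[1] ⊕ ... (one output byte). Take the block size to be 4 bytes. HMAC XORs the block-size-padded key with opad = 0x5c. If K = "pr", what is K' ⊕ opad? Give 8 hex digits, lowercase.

2c2e5c5c

Key "pr" = 70 72 is 2 bytes ≤ B = 4; zero-pad to 4 bytes: K' = 70 72 00 00.
XOR each byte with 0x5c: 70⊕5c=2c, 72⊕5c=2e, 00⊕5c=5c, 00⊕5c=5c.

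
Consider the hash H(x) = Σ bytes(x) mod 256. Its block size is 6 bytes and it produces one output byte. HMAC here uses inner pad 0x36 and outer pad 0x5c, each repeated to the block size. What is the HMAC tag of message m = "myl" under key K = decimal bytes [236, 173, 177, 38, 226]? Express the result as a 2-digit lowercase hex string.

Key decimal bytes [236, 173, 177, 38, 226] = ec ad b1 26 e2 is 5 bytes ≤ B = 6; zero-pad to 6 bytes: K' = ec ad b1 26 e2 00.
K' ⊕ ipad = da 9b 87 10 d4 36.  K' ⊕ opad = b0 f1 ed 7a be 5c.
Inner input = (K'⊕ipad) ∥ m = da 9b 87 10 d4 36 ∥ 6d 79 6c.
Inner hash: sum = 218+155+135+16+212+54+109+121+108 = 1128; mod 256 = 104 → 68.
Outer input = (K'⊕opad) ∥ inner = b0 f1 ed 7a be 5c ∥ 68.
Outer hash (tag): sum = 176+241+237+122+190+92+104 = 1162; mod 256 = 138 → 8a.

8a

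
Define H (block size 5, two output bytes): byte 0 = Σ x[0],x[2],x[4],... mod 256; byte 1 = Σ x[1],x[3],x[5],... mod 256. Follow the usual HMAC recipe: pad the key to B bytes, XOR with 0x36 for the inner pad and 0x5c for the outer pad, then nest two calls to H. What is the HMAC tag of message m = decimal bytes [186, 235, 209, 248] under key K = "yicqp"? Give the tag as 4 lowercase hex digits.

c12f

Key "yicqp" = 79 69 63 71 70 is exactly B = 5 bytes: K' = 79 69 63 71 70.
K' ⊕ ipad = 4f 5f 55 47 46.  K' ⊕ opad = 25 35 3f 2d 2c.
Inner input = (K'⊕ipad) ∥ m = 4f 5f 55 47 46 ∥ ba eb d1 f8.
Inner hash: even-index sum = 717 mod 256 = 205; odd-index sum = 561 mod 256 = 49 → cd 31.
Outer input = (K'⊕opad) ∥ inner = 25 35 3f 2d 2c ∥ cd 31.
Outer hash (tag): even-index sum = 193 mod 256 = 193; odd-index sum = 303 mod 256 = 47 → c1 2f.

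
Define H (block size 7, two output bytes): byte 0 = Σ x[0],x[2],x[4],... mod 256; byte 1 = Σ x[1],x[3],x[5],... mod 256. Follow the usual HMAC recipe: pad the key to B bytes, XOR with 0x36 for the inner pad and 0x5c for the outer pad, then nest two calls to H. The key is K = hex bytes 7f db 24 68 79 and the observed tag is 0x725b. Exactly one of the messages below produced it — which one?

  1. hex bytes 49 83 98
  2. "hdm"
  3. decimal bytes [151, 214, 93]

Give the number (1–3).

Key hex bytes 7f db 24 68 79 is 5 bytes ≤ B = 7; zero-pad to 7 bytes: K' = 7f db 24 68 79 00 00.
K' ⊕ ipad = 49 ed 12 5e 4f 36 36; K' ⊕ opad = 23 87 78 34 25 5c 5c.
m1: inner = H(49 ed 12 5e 4f 36 36 49 83 98) = 63 62; tag = H(23 87 78 34 25 5c 5c 63 62) = 7e7a
m2: inner = H(49 ed 12 5e 4f 36 36 68 64 6d) = 44 56; tag = H(23 87 78 34 25 5c 5c 44 56) = 725b ← matches
m3: inner = H(49 ed 12 5e 4f 36 36 97 d6 5d) = b6 75; tag = H(23 87 78 34 25 5c 5c b6 75) = 91cd

2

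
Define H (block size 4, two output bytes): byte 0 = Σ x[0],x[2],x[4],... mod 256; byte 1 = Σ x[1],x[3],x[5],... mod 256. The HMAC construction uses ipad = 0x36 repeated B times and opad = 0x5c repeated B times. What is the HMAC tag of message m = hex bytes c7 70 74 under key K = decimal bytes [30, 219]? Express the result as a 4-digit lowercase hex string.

3776

Key decimal bytes [30, 219] = 1e db is 2 bytes ≤ B = 4; zero-pad to 4 bytes: K' = 1e db 00 00.
K' ⊕ ipad = 28 ed 36 36.  K' ⊕ opad = 42 87 5c 5c.
Inner input = (K'⊕ipad) ∥ m = 28 ed 36 36 ∥ c7 70 74.
Inner hash: even-index sum = 409 mod 256 = 153; odd-index sum = 403 mod 256 = 147 → 99 93.
Outer input = (K'⊕opad) ∥ inner = 42 87 5c 5c ∥ 99 93.
Outer hash (tag): even-index sum = 311 mod 256 = 55; odd-index sum = 374 mod 256 = 118 → 37 76.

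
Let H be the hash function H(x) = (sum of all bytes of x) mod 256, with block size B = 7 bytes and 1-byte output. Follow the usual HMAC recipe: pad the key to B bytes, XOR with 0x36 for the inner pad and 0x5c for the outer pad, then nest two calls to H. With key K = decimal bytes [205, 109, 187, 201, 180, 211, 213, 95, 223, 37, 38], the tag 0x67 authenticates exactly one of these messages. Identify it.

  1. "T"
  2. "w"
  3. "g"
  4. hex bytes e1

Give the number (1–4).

Key decimal bytes [205, 109, 187, 201, 180, 211, 213, 95, 223, 37, 38] = cd 6d bb c9 b4 d3 d5 5f df 25 26 is 11 bytes > B = 7, so hash it first: H(key) = a3, then zero-pad to 7 bytes: K' = a3 00 00 00 00 00 00.
K' ⊕ ipad = 95 36 36 36 36 36 36; K' ⊕ opad = ff 5c 5c 5c 5c 5c 5c.
m1: inner = H(95 36 36 36 36 36 36 54) = 2d; tag = H(ff 5c 5c 5c 5c 5c 5c 2d) = 54
m2: inner = H(95 36 36 36 36 36 36 77) = 50; tag = H(ff 5c 5c 5c 5c 5c 5c 50) = 77
m3: inner = H(95 36 36 36 36 36 36 67) = 40; tag = H(ff 5c 5c 5c 5c 5c 5c 40) = 67 ← matches
m4: inner = H(95 36 36 36 36 36 36 e1) = ba; tag = H(ff 5c 5c 5c 5c 5c 5c ba) = e1

3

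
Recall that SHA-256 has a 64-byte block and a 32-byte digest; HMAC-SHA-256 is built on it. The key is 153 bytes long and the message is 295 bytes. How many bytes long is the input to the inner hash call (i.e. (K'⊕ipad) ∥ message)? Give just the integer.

Key is 153 > 64 bytes, so it is hashed to 32 bytes then zero-padded to 64: |K'| = 64.
Inner input = (K'⊕ipad) ∥ m → 64 + 295 = 359 bytes.

359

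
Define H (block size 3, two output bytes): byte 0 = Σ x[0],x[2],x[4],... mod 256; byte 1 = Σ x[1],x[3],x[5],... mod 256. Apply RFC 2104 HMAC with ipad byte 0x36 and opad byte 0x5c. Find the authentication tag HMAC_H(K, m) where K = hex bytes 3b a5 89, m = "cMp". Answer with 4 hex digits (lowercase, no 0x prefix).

a212

Key hex bytes 3b a5 89 is exactly B = 3 bytes: K' = 3b a5 89.
K' ⊕ ipad = 0d 93 bf.  K' ⊕ opad = 67 f9 d5.
Inner input = (K'⊕ipad) ∥ m = 0d 93 bf ∥ 63 4d 70.
Inner hash: even-index sum = 281 mod 256 = 25; odd-index sum = 358 mod 256 = 102 → 19 66.
Outer input = (K'⊕opad) ∥ inner = 67 f9 d5 ∥ 19 66.
Outer hash (tag): even-index sum = 418 mod 256 = 162; odd-index sum = 274 mod 256 = 18 → a2 12.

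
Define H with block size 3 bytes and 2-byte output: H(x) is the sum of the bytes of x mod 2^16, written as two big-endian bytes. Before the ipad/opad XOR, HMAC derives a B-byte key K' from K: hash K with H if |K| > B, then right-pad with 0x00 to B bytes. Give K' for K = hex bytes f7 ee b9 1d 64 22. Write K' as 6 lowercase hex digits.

|K| = 6 > B = 3, so first hash the key.
H(K): sum = 247+238+185+29+100+34 = 833 → 03 41.
Zero-pad H(K) = 03 41 to 3 bytes: K' = 03 41 00.

034100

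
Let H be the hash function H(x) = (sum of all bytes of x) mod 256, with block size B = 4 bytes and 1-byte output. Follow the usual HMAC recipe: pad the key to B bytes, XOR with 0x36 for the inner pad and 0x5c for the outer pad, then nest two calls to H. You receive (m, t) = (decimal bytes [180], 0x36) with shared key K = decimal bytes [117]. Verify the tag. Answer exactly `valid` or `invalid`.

Key decimal bytes [117] = 75 is 1 byte ≤ B = 4; zero-pad to 4 bytes: K' = 75 00 00 00.
K' ⊕ ipad = 43 36 36 36; K' ⊕ opad = 29 5c 5c 5c.
Inner hash: sum = 67+54+54+54+180 = 409; mod 256 = 153 → 99.
Outer hash (recomputed tag): sum = 41+92+92+92+153 = 470; mod 256 = 214 → d6.
Recomputed tag = d6; claimed = 36 → mismatch.

invalid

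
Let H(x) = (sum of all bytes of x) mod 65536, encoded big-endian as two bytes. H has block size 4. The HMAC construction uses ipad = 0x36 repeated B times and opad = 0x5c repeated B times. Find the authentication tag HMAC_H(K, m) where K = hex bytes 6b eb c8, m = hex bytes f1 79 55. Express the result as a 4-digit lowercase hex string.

Key hex bytes 6b eb c8 is 3 bytes ≤ B = 4; zero-pad to 4 bytes: K' = 6b eb c8 00.
K' ⊕ ipad = 5d dd fe 36.  K' ⊕ opad = 37 b7 94 5c.
Inner input = (K'⊕ipad) ∥ m = 5d dd fe 36 ∥ f1 79 55.
Inner hash: sum = 93+221+254+54+241+121+85 = 1069 → 04 2d.
Outer input = (K'⊕opad) ∥ inner = 37 b7 94 5c ∥ 04 2d.
Outer hash (tag): sum = 55+183+148+92+4+45 = 527 → 02 0f.

020f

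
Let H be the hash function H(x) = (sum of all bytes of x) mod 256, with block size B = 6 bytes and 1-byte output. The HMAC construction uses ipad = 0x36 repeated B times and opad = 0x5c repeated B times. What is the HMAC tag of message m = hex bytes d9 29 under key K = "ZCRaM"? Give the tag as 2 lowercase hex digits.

Key "ZCRaM" = 5a 43 52 61 4d is 5 bytes ≤ B = 6; zero-pad to 6 bytes: K' = 5a 43 52 61 4d 00.
K' ⊕ ipad = 6c 75 64 57 7b 36.  K' ⊕ opad = 06 1f 0e 3d 11 5c.
Inner input = (K'⊕ipad) ∥ m = 6c 75 64 57 7b 36 ∥ d9 29.
Inner hash: sum = 108+117+100+87+123+54+217+41 = 847; mod 256 = 79 → 4f.
Outer input = (K'⊕opad) ∥ inner = 06 1f 0e 3d 11 5c ∥ 4f.
Outer hash (tag): sum = 6+31+14+61+17+92+79 = 300; mod 256 = 44 → 2c.

2c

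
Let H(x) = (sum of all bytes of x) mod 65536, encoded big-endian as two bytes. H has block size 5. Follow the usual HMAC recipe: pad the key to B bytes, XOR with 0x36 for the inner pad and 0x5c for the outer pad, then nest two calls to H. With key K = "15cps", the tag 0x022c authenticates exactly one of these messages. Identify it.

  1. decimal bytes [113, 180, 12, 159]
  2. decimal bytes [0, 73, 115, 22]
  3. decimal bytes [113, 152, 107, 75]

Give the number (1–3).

Key "15cps" = 31 35 63 70 73 is exactly B = 5 bytes: K' = 31 35 63 70 73.
K' ⊕ ipad = 07 03 55 46 45; K' ⊕ opad = 6d 69 3f 2c 2f.
m1: inner = H(07 03 55 46 45 71 b4 0c 9f) = 02 ba; tag = H(6d 69 3f 2c 2f 02 ba) = 022c ← matches
m2: inner = H(07 03 55 46 45 00 49 73 16) = 01 bc; tag = H(6d 69 3f 2c 2f 01 bc) = 022d
m3: inner = H(07 03 55 46 45 71 98 6b 4b) = 02 a9; tag = H(6d 69 3f 2c 2f 02 a9) = 021b

1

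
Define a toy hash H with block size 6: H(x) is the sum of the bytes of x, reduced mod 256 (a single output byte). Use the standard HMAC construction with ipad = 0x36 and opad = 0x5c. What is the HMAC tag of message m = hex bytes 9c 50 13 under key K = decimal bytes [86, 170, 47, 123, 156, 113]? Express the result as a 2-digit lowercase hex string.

d9

Key decimal bytes [86, 170, 47, 123, 156, 113] = 56 aa 2f 7b 9c 71 is exactly B = 6 bytes: K' = 56 aa 2f 7b 9c 71.
K' ⊕ ipad = 60 9c 19 4d aa 47.  K' ⊕ opad = 0a f6 73 27 c0 2d.
Inner input = (K'⊕ipad) ∥ m = 60 9c 19 4d aa 47 ∥ 9c 50 13.
Inner hash: sum = 96+156+25+77+170+71+156+80+19 = 850; mod 256 = 82 → 52.
Outer input = (K'⊕opad) ∥ inner = 0a f6 73 27 c0 2d ∥ 52.
Outer hash (tag): sum = 10+246+115+39+192+45+82 = 729; mod 256 = 217 → d9.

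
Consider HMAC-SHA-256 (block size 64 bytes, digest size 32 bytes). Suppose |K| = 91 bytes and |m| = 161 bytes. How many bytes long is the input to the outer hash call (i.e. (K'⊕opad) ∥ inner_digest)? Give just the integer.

Key is 91 > 64 bytes, so it is hashed to 32 bytes then zero-padded to 64: |K'| = 64.
Outer input = (K'⊕opad) ∥ H(inner) → 64 + 32 = 96 bytes.

96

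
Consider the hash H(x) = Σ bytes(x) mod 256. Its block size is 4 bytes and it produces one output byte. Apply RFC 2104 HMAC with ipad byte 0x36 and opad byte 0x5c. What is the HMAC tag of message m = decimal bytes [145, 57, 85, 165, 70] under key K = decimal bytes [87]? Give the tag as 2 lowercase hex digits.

Key decimal bytes [87] = 57 is 1 byte ≤ B = 4; zero-pad to 4 bytes: K' = 57 00 00 00.
K' ⊕ ipad = 61 36 36 36.  K' ⊕ opad = 0b 5c 5c 5c.
Inner input = (K'⊕ipad) ∥ m = 61 36 36 36 ∥ 91 39 55 a5 46.
Inner hash: sum = 97+54+54+54+145+57+85+165+70 = 781; mod 256 = 13 → 0d.
Outer input = (K'⊕opad) ∥ inner = 0b 5c 5c 5c ∥ 0d.
Outer hash (tag): sum = 11+92+92+92+13 = 300; mod 256 = 44 → 2c.

2c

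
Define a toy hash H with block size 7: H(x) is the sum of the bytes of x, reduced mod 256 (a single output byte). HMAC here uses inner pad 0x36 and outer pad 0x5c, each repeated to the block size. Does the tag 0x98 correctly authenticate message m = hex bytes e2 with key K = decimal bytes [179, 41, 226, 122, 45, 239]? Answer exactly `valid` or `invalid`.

Key decimal bytes [179, 41, 226, 122, 45, 239] = b3 29 e2 7a 2d ef is 6 bytes ≤ B = 7; zero-pad to 7 bytes: K' = b3 29 e2 7a 2d ef 00.
K' ⊕ ipad = 85 1f d4 4c 1b d9 36; K' ⊕ opad = ef 75 be 26 71 b3 5c.
Inner hash: sum = 133+31+212+76+27+217+54+226 = 976; mod 256 = 208 → d0.
Outer hash (recomputed tag): sum = 239+117+190+38+113+179+92+208 = 1176; mod 256 = 152 → 98.
Recomputed tag = 98; claimed = 98 → match.

valid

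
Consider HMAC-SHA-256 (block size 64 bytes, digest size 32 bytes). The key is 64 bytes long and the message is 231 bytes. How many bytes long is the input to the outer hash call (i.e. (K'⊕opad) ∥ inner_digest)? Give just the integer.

Key is 64 ≤ 64 bytes, zero-padded: |K'| = 64.
Outer input = (K'⊕opad) ∥ H(inner) → 64 + 32 = 96 bytes.

96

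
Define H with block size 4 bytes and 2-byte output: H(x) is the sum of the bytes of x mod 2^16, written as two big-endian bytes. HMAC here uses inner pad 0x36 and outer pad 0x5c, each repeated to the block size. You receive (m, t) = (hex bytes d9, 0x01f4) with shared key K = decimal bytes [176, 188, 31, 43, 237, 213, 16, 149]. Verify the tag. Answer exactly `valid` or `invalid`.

Key decimal bytes [176, 188, 31, 43, 237, 213, 16, 149] = b0 bc 1f 2b ed d5 10 95 is 8 bytes > B = 4, so hash it first: H(key) = 04 1d, then zero-pad to 4 bytes: K' = 04 1d 00 00.
K' ⊕ ipad = 32 2b 36 36; K' ⊕ opad = 58 41 5c 5c.
Inner hash: sum = 50+43+54+54+217 = 418 → 01 a2.
Outer hash (recomputed tag): sum = 88+65+92+92+1+162 = 500 → 01 f4.
Recomputed tag = 01f4; claimed = 01f4 → match.

valid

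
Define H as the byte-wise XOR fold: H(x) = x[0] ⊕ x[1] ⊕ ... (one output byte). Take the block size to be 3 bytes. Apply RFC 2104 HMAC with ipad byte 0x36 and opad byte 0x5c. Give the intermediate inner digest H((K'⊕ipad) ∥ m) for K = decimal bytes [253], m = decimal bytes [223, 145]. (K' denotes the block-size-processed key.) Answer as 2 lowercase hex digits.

85

Key decimal bytes [253] = fd is 1 byte ≤ B = 3; zero-pad to 3 bytes: K' = fd 00 00.
K' ⊕ ipad = cb 36 36.
Inner input = cb 36 36 ∥ df 91.
Inner hash: XOR cb⊕36⊕36⊕df⊕91 = 85.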